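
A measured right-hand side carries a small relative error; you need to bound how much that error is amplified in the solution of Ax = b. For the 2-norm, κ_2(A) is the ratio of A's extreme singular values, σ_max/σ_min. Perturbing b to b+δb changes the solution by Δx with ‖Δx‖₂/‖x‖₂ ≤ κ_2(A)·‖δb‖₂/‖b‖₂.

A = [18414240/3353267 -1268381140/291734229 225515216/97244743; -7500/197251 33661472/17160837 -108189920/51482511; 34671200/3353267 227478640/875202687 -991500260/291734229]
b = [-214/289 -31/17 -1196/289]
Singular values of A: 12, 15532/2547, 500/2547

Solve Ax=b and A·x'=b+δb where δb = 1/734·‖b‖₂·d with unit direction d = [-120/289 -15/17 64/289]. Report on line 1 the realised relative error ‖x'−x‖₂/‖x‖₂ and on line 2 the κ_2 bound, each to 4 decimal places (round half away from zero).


from the listed singular values, σ₁ = 12, σ_n = 500/2547
condition number: 12 ÷ (500/2547) = 61.1280
bound on ‖Δx‖/‖x‖: κ·ε = 61.1280·1/734 = 0.0833
solve Ax = b  →  x = [0.7930 3.2404 3.8780]
‖b‖ = 4.5826, ‖x‖ = 5.1154
Δx = A⁻¹·δb where δb = 1/734·4.5826·d; ‖Δx‖ = 0.0318
relative error = 0.0062
tightness: 0.0062 against a bound of 0.0833 (unrounded ratio ≈ 0.0747)

0.0062
0.0833


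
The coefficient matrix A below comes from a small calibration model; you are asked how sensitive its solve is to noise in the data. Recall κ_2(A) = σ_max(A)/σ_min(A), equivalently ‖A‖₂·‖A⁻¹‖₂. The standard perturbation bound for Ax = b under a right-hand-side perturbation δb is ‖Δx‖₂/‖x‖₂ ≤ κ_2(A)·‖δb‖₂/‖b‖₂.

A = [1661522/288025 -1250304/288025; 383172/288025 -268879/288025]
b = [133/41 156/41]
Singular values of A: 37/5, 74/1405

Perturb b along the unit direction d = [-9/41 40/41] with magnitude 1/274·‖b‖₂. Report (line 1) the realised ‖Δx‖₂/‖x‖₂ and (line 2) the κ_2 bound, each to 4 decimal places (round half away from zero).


0.0061
0.5128

largest singular value 37/5, smallest 74/1405
κ = σ_max/σ_min = (37/5)/(74/1405) = 140.5000
worst-case relative error ≤ 140.5000 × 1/274 = 0.5128
solve Ax = b  →  x = [34.6081 45.2432]
2-norm of b is 5.0000; of x, 56.9620
δb = ε·‖b‖·d = [-0.0040 0.0178]; solving A·Δx = δb gives ‖Δx‖ = 0.3465
relative error = 0.0061
tightness: 0.0061 against a bound of 0.5128 (unrounded ratio ≈ 0.0119)


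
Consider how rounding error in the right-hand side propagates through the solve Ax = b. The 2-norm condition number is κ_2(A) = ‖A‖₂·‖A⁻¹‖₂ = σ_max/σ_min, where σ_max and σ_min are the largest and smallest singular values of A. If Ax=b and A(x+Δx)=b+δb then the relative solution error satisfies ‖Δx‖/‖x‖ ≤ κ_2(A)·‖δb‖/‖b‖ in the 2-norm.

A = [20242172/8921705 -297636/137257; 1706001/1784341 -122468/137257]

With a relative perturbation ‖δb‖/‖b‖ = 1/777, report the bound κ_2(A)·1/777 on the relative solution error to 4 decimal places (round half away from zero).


form AᵀA = [2855068121761/470987101225 -543803981364/94197420245; -543803981364/94197420245 103585599520/18839484049] with trace 6474088121/560032225 and determinant 1336336/560032225
char-poly roots: 289/25 and 4624/22401289
so κ_2 = √((289/25) / (4624/22401289)) = 236.6500
perturbation bound = 236.6500·1/777 = 0.3046

0.3046


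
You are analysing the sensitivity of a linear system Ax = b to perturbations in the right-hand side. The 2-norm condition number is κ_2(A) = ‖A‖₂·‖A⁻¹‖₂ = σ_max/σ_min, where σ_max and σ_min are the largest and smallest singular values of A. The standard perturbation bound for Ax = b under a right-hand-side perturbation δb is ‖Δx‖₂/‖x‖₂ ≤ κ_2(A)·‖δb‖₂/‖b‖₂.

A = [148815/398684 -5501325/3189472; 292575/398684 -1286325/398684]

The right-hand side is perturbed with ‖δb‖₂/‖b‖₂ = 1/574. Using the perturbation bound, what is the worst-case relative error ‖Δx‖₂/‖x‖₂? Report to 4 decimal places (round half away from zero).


0.3986

form AᵀA = [186411825/274998152 -13250698875/4399970432; -13250698875/4399970432 471145415625/35199763456] with trace 294471225/20939776 and determinant 1265625/335036416
λ_max, λ_min = (294471225/20939776 ± √86706676877000625/438474218930176)/2 = 225/16, 5625/20939776
so κ_2 = √((225/16) / (5625/20939776)) = 228.8000
worst-case relative error ≤ 228.8000 × 1/574 = 0.3986


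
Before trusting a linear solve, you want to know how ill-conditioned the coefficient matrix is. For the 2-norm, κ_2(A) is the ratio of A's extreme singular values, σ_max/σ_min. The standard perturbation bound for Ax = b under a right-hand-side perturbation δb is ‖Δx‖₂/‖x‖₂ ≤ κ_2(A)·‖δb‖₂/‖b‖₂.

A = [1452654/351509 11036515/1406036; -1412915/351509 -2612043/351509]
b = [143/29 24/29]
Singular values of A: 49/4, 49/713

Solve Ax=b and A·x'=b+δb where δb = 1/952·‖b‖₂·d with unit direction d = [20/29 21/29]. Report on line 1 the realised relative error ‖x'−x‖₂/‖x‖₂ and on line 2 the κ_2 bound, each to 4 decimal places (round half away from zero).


0.0013
0.1872

largest singular value 49/4, smallest 49/713
condition number: (49/4) ÷ (49/713) = 178.2500
worst-case relative error ≤ 178.2500 × 1/952 = 0.1872
solve Ax = b  →  x = [-51.2413 27.6062]
‖b‖ = 5.0000, ‖x‖ = 58.2046
with δb = [0.0036 0.0038], A·Δx = δb → ‖Δx‖ = 0.0764
dividing the unrounded norms, ‖Δx‖/‖x‖ = 0.0013
realised/bound (from unrounded values) ≈ 0.0070


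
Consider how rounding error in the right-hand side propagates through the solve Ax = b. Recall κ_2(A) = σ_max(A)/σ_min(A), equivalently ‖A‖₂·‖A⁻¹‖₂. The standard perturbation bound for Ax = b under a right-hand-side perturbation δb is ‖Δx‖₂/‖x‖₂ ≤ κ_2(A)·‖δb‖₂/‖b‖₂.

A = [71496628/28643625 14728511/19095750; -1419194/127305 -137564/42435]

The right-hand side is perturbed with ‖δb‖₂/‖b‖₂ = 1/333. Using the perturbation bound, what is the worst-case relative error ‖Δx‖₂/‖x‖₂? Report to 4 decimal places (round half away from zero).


AᵀA = [63697898901364/488076890625 6192765234334/162692296875; 6192765234334/162692296875 2408690952241/216923062500]; tr = 442351702681/3123692100, det = 200533921/780923025
solving λ² − 442351702681/3123692100·λ + 200533921/780923025 = 0 gives λ = 14161/100, 56644/31236921
σ_max=√(14161/100)=(119/10), σ_min=√(56644/31236921)=(238/5589) → κ = 279.4500
κ_2(A)·‖δb‖/‖b‖ = 0.8392

0.8392


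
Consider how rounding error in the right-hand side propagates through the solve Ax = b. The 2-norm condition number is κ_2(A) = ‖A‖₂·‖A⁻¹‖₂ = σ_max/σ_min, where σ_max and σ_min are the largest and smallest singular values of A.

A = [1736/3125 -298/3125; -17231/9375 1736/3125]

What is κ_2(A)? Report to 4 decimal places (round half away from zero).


30.0000

AᵀA = [518449/140625 -50344/46875; -50344/46875 4964/15625]; tr = 901/225, det = 4/225
eigenvalues of AᵀA: λ = (tr ± √(tr²−4·det))/2 = 4, 1/225
σ_max=√4=2, σ_min=√(1/225)=(1/15) → κ = 30.0000


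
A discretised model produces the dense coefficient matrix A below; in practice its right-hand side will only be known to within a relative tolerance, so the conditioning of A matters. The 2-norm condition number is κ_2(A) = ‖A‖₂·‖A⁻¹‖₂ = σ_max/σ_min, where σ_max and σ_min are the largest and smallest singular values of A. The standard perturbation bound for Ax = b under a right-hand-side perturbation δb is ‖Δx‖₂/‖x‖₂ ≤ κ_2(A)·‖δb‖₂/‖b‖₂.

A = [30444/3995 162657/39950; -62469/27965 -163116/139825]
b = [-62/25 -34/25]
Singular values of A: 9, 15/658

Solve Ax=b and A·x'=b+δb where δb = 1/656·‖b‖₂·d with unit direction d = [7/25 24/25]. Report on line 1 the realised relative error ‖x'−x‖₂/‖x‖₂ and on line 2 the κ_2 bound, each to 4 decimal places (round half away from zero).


0.0022
0.6018

σ_max = 9, σ_min = 15/658
κ = σ_max/σ_min = 9/(15/658) = 394.8000
perturbation bound = 394.8000·1/656 = 0.6018
solve Ax = b  →  x = [41.0902 -77.5163]
‖b‖₂ = 2.8284 and ‖x‖₂ = 87.7336
δb = ε·‖b‖·d = [0.0012 0.0041]; solving A·Δx = δb gives ‖Δx‖ = 0.1891
relative error = 0.0022
realised/bound (from unrounded values) ≈ 0.0036


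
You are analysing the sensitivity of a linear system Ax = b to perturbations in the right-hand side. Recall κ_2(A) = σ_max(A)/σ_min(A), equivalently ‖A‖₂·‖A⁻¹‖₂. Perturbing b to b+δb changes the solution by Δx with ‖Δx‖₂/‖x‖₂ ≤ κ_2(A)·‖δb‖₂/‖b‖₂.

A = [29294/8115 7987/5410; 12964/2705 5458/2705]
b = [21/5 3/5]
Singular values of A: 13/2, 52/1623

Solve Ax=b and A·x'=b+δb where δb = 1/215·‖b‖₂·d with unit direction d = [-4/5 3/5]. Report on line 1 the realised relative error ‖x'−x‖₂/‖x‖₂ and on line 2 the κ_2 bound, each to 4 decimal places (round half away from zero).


from the listed singular values, σ₁ = 13/2, σ_n = 52/1623
κ_2(A) = (13/2) / (52/1623) = 202.8750
perturbation bound = 202.8750·1/215 = 0.9436
solve Ax = b  →  x = [36.4393 -86.2544]
‖b‖₂ = 4.2426 and ‖x‖₂ = 93.6358
with δb = [-0.0158 0.0118], A·Δx = δb → ‖Δx‖ = 0.6159
dividing the unrounded norms, ‖Δx‖/‖x‖ = 0.0066
realised/bound (from unrounded values) ≈ 0.0070

0.0066
0.9436


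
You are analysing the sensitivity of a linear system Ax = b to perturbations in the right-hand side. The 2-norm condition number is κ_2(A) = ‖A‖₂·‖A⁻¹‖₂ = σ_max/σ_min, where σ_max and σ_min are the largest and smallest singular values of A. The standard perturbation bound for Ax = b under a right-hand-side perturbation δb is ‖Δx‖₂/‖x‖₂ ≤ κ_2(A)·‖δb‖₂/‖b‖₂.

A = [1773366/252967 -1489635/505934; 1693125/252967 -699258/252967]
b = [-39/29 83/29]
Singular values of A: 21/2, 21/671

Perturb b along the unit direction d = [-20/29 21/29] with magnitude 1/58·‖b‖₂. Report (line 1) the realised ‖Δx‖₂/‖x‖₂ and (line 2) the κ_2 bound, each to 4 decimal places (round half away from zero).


largest singular value 21/2, smallest 21/671
condition number: (21/2) ÷ (21/671) = 335.5000
worst-case relative error ≤ 335.5000 × 1/58 = 5.7845
solve Ax = b  →  x = [36.9560 88.4469]
‖b‖₂ = 3.1623 and ‖x‖₂ = 95.8572
δb = ε·‖b‖·d = [-0.0376 0.0395]; solving A·Δx = δb gives ‖Δx‖ = 1.7421
realised ‖Δx‖/‖x‖ = 0.0182
realised/bound (from unrounded values) ≈ 0.0031

0.0182
5.7845


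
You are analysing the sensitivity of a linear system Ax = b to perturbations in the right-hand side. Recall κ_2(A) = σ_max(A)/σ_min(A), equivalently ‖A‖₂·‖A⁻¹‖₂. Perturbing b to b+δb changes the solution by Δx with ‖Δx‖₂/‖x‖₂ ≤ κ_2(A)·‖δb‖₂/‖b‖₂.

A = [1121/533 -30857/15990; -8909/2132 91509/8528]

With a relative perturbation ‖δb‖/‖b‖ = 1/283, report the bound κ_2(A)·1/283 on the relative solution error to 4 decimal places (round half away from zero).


M = AᵀA = [59177/2704 -7933199/162240; -7933199/162240 1157087881/9734400]. tr(M)=8107249/57600, det(M)=12117361/57600
eigenvalues of AᵀA: λ = (tr ± √(tr²−4·det))/2 = 3481/25, 3481/2304
σ_max=√(3481/25)=(59/5), σ_min=√(3481/2304)=(59/48) → κ = 9.6000
worst-case relative error ≤ 9.6000 × 1/283 = 0.0339

0.0339


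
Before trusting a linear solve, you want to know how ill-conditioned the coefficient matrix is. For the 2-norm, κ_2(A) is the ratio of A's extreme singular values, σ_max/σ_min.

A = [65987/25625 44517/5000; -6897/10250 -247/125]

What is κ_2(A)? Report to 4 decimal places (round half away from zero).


M = AᵀA = [11068621/1562500 75802419/3125000; 75802419/3125000 2079377689/25000000]. tr(M)=3610361/40000, det(M)=130321/160000
λ_max, λ_min = (3610361/40000 ± √13029493710321/1600000000)/2 = 361/4, 361/40000
κ_2(A) = √(λ_max/λ_min) = √((361/4) / (361/40000)) = 100.0000

100.0000


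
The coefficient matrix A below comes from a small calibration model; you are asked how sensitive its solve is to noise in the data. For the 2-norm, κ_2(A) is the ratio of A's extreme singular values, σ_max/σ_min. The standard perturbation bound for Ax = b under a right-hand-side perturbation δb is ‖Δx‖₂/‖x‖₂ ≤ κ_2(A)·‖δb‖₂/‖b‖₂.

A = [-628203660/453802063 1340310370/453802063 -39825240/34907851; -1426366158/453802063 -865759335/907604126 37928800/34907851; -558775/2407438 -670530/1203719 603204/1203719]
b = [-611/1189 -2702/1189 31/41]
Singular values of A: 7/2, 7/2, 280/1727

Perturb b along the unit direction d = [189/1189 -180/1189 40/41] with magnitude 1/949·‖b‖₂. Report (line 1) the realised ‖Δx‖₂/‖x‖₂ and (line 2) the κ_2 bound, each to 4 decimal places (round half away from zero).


0.0026
0.0227

σ_max = 7/2, σ_min = 280/1727
κ = σ_max/σ_min = (7/2)/(280/1727) = 21.5875
perturbation bound = 21.5875·1/949 = 0.0227
solve Ax = b  →  x = [1.7408 2.6922 5.3078]
‖b‖ = 2.4495, ‖x‖ = 6.2009
with δb = [0.0004 -0.0004 0.0025], A·Δx = δb → ‖Δx‖ = 0.0159
realised ‖Δx‖/‖x‖ = 0.0026
so the bound overstates the realised error by a factor of ≈ 8.8602 (computed from the unrounded values)


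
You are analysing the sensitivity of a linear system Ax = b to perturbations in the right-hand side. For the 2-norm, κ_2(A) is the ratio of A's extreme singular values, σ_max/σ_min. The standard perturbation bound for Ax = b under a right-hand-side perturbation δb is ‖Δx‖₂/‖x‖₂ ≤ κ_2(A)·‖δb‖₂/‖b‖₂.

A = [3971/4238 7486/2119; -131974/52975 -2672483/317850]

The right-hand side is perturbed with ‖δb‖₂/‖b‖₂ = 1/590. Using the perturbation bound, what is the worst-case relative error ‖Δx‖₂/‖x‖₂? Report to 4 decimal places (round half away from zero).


form AᵀA = [470556641/66422500 1208391184/49816875; 1208391184/49816875 49722306481/597802500] with trace 43165853/478242 and determinant 3258025/3825936
λ_max, λ_min = (43165853/478242 ± √465627950755396/57178852641)/2 = 361/4, 9025/956484
σ_max=√(361/4)=(19/2), σ_min=√(9025/956484)=(95/978) → κ = 97.8000
perturbation bound = 97.8000·1/590 = 0.1658

0.1658


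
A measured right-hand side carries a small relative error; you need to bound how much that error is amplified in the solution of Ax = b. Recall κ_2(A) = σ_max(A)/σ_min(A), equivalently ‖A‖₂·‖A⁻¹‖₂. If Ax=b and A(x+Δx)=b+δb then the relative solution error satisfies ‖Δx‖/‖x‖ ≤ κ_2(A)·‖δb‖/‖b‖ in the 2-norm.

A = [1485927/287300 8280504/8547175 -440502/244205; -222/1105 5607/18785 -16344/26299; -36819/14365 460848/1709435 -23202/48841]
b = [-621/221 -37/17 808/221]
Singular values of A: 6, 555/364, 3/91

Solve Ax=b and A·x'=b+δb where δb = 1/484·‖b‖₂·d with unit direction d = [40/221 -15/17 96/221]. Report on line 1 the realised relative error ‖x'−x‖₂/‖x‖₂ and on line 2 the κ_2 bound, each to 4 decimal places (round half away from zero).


σ_max = 6, σ_min = 3/91
κ_2(A) = 6 / (3/91) = 182.0000
bound on ‖Δx‖/‖x‖: κ·ε = 182.0000·1/484 = 0.3760
solve Ax = b  →  x = [-0.8236 80.5026 42.4327]
‖b‖₂ = 5.0990 and ‖x‖₂ = 91.0048
with δb = [0.0019 -0.0093 0.0046], A·Δx = δb → ‖Δx‖ = 0.3196
realised ‖Δx‖/‖x‖ = 0.0035
so the bound overstates the realised error by a factor of ≈ 107.0851 (computed from the unrounded values)

0.0035
0.3760


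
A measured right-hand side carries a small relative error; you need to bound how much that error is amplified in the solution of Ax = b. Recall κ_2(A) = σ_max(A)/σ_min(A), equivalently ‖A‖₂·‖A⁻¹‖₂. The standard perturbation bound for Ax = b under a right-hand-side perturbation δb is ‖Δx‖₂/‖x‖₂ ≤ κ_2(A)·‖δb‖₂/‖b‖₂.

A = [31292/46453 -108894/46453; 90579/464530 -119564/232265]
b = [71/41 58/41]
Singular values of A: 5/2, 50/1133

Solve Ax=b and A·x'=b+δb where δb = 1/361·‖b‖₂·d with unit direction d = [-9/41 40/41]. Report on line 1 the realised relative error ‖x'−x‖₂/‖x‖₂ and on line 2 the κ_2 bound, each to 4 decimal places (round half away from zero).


0.0062
0.1569

largest singular value 5/2, smallest 50/1133
condition number: (5/2) ÷ (50/1133) = 56.6500
bound on ‖Δx‖/‖x‖: κ·ε = 56.6500·1/361 = 0.1569
solve Ax = b  →  x = [21.9776 5.5768]
2-norm of b is 2.2361; of x, 22.6741
δb = ε·‖b‖·d = [-0.0014 0.0060]; solving A·Δx = δb gives ‖Δx‖ = 0.1404
relative error = 0.0062
so the bound overstates the realised error by a factor of ≈ 25.3504 (computed from the unrounded values)


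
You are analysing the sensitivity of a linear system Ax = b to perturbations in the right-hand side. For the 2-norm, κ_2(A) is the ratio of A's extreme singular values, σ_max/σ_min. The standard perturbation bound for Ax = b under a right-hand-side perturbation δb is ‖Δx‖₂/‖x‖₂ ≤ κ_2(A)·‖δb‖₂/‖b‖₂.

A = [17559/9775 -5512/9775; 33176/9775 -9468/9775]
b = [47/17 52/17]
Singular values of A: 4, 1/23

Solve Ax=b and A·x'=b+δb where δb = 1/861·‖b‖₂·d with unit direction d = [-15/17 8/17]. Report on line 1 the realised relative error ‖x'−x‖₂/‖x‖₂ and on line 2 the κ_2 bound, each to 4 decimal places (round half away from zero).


largest singular value 4, smallest 1/23
κ_2(A) = 4 / (1/23) = 92.0000
perturbation bound = 92.0000·1/861 = 0.1069
solve Ax = b  →  x = [-5.4800 -22.3600]
‖b‖ = 4.1231, ‖x‖ = 23.0217
with δb = [-0.0042 0.0023], A·Δx = δb → ‖Δx‖ = 0.1101
dividing the unrounded norms, ‖Δx‖/‖x‖ = 0.0048
tightness: 0.0048 against a bound of 0.1069 (unrounded ratio ≈ 0.0448)

0.0048
0.1069


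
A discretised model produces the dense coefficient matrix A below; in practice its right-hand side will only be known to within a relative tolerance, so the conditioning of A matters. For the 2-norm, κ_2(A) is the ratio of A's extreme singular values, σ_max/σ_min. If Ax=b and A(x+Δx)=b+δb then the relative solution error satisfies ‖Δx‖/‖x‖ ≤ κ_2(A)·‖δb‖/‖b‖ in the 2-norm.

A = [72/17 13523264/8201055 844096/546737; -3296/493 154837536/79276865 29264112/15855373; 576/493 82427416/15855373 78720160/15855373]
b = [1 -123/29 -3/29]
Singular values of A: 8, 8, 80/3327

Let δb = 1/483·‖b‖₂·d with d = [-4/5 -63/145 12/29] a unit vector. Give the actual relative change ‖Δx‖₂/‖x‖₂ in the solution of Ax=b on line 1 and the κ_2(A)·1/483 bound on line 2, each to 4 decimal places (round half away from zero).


σ_max = 8, σ_min = 80/3327
κ_2(A) = 8 / (80/3327) = 332.7000
bound on ‖Δx‖/‖x‖: κ·ε = 332.7000·1/483 = 0.6888
solve Ax = b  →  x = [0.5074 -28.7928 30.0086]
‖b‖ = 4.3589, ‖x‖ = 41.5909
with δb = [-0.0072 -0.0039 0.0037], A·Δx = δb → ‖Δx‖ = 0.3753
relative error = 0.0090
tightness: 0.0090 against a bound of 0.6888 (unrounded ratio ≈ 0.0131)

0.0090
0.6888


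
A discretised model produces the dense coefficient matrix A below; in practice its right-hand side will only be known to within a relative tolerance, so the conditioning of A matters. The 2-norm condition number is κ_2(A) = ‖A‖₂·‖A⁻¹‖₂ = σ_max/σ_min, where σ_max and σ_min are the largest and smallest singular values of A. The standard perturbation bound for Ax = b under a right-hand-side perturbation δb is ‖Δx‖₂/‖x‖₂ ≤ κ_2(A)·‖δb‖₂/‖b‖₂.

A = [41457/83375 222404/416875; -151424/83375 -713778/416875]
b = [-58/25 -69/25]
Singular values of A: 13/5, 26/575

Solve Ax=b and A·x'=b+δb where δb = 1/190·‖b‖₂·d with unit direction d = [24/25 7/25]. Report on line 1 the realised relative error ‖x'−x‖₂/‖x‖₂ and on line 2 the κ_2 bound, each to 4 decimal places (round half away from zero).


σ_max = 13/5, σ_min = 26/575
κ_2(A) = (13/5) / (26/575) = 57.5000
κ_2(A)·‖δb‖/‖b‖ = 0.3026
solve Ax = b  →  x = [46.3130 -47.5133]
‖b‖₂ = 3.6056 and ‖x‖₂ = 66.3506
with δb = [0.0182 0.0053], A·Δx = δb → ‖Δx‖ = 0.4197
dividing the unrounded norms, ‖Δx‖/‖x‖ = 0.0063
so the bound overstates the realised error by a factor of ≈ 47.8461 (computed from the unrounded values)

0.0063
0.3026


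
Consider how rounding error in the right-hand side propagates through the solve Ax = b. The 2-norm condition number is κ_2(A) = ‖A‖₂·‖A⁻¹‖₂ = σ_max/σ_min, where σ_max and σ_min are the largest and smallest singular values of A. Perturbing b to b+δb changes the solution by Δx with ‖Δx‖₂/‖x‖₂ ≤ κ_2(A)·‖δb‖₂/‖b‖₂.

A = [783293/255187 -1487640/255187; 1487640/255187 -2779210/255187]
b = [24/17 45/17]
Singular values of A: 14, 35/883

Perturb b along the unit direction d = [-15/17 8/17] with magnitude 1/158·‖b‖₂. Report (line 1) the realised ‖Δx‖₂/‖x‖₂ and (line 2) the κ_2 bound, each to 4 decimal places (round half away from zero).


largest singular value 14, smallest 35/883
κ = σ_max/σ_min = 14/(35/883) = 353.2000
κ_2(A)·‖δb‖/‖b‖ = 2.2354
solve Ax = b  →  x = [0.1008 -0.1891]
2-norm of b is 3.0000; of x, 0.2143
δb = ε·‖b‖·d = [-0.0168 0.0089]; solving A·Δx = δb gives ‖Δx‖ = 0.4790
dividing the unrounded norms, ‖Δx‖/‖x‖ = 2.2354
tightness: 2.2354 against a bound of 2.2354; the bound is attained (ratio 1)

2.2354
2.2354


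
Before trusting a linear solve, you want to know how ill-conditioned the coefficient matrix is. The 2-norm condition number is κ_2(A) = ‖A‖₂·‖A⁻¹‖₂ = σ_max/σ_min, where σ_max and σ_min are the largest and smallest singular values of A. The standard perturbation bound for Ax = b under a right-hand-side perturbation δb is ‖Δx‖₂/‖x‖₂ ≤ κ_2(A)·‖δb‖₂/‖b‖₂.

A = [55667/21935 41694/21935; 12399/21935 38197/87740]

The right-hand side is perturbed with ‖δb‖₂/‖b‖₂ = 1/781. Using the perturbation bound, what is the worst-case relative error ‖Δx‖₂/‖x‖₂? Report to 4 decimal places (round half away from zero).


0.4453

M = AᵀA = [386978/57245 1160919/228980; 1160919/228980 3482837/915920]. tr(M)=1934897/183184, det(M)=169/183184
λ_max, λ_min = (1934897/183184 ± √3743702568225/33556377856)/2 = 169/16, 1/11449
so κ_2 = √((169/16) / (1/11449)) = 347.7500
bound on ‖Δx‖/‖x‖: κ·ε = 347.7500·1/781 = 0.4453


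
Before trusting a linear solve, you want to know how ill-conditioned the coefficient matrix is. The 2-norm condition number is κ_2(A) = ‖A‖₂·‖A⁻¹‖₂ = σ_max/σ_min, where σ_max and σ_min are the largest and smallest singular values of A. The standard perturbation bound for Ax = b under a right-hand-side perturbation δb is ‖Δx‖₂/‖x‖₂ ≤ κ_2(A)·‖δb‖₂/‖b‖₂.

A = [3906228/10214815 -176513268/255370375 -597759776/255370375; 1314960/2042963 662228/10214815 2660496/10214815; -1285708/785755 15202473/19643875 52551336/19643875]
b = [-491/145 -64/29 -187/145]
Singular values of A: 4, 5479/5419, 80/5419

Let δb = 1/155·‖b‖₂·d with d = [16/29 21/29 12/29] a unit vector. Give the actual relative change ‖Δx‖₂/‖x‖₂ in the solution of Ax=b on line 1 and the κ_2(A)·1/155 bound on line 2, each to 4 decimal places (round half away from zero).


0.0068
1.7481

from the listed singular values, σ₁ = 4, σ_n = 80/5419
condition number: 4 ÷ (80/5419) = 270.9500
bound on ‖Δx‖/‖x‖: κ·ε = 270.9500·1/155 = 1.7481
solve Ax = b  →  x = [0.8168 260.2831 -75.2793]
‖b‖₂ = 4.2426 and ‖x‖₂ = 270.9519
δb = ε·‖b‖·d = [0.0151 0.0198 0.0113]; solving A·Δx = δb gives ‖Δx‖ = 1.8541
dividing the unrounded norms, ‖Δx‖/‖x‖ = 0.0068
realised/bound (from unrounded values) ≈ 0.0039


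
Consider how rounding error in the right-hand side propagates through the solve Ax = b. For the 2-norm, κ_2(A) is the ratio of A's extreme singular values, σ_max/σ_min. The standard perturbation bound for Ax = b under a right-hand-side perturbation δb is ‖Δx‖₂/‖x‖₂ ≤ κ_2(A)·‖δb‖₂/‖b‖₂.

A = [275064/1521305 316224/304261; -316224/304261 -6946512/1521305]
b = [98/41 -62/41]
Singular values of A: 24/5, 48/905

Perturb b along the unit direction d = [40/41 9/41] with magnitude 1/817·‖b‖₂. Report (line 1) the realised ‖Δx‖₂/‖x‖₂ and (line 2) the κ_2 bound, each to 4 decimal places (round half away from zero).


0.0017
0.1108

largest singular value 24/5, smallest 48/905
κ_2(A) = (24/5) / (48/905) = 90.5000
bound on ‖Δx‖/‖x‖: κ·ε = 90.5000·1/817 = 0.1108
solve Ax = b  →  x = [-36.6972 8.6839]
2-norm of b is 2.8284; of x, 37.7106
re-solving with b+δb shifts x by Δx of norm 0.0653
relative error = 0.0017
tightness: 0.0017 against a bound of 0.1108 (unrounded ratio ≈ 0.0156)


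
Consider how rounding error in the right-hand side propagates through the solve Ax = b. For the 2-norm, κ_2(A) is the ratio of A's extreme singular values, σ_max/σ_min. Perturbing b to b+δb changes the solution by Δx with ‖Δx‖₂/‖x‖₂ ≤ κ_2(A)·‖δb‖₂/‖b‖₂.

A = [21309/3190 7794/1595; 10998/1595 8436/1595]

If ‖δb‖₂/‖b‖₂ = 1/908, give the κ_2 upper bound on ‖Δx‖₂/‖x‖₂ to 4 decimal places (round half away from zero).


form AᵀA = [1115217/12100 209061/3025; 209061/3025 156852/3025] with trace 69705/484 and determinant 324/121
solving λ² − 69705/484·λ + 324/121 = 0 gives λ = 144, 9/484
so κ_2 = √(144 / (9/484)) = 88.0000
κ_2(A)·‖δb‖/‖b‖ = 0.0969

0.0969


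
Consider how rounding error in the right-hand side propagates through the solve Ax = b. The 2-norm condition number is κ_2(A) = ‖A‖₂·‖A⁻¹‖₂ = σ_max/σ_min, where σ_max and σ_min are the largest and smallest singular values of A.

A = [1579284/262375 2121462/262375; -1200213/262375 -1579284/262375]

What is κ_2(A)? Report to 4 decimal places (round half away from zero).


209.9000

AᵀA = [157385967921/2753625625 209834727228/2753625625; 209834727228/2753625625 279789558804/2753625625]; tr = 17487021069/110145025, det = 63011844/110145025
λ_max, λ_min = (17487021069/110145025 ± √305768144103119198361/12131926532250625)/2 = 3969/25, 15876/4405801
κ_2(A) = √(λ_max/λ_min) = √((3969/25) / (15876/4405801)) = 209.9000


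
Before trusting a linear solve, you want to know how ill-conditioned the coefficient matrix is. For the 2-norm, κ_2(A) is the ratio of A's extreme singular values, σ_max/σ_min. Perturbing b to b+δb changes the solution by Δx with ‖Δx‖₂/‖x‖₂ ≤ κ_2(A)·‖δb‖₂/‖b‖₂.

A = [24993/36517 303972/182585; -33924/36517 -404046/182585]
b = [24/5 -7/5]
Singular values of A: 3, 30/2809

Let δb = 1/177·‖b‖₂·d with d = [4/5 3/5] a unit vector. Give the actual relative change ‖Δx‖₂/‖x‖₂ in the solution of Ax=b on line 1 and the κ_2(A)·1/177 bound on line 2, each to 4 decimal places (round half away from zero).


from the listed singular values, σ₁ = 3, σ_n = 30/2809
κ_2(A) = 3 / (30/2809) = 280.9000
bound on ‖Δx‖/‖x‖: κ·ε = 280.9000·1/177 = 1.5870
solve Ax = b  →  x = [-258.7795 109.2692]
‖b‖ = 5.0000, ‖x‖ = 280.9032
re-solving with b+δb shifts x by Δx of norm 2.6450
realised ‖Δx‖/‖x‖ = 0.0094
so the bound overstates the realised error by a factor of ≈ 168.5419 (computed from the unrounded values)

0.0094
1.5870


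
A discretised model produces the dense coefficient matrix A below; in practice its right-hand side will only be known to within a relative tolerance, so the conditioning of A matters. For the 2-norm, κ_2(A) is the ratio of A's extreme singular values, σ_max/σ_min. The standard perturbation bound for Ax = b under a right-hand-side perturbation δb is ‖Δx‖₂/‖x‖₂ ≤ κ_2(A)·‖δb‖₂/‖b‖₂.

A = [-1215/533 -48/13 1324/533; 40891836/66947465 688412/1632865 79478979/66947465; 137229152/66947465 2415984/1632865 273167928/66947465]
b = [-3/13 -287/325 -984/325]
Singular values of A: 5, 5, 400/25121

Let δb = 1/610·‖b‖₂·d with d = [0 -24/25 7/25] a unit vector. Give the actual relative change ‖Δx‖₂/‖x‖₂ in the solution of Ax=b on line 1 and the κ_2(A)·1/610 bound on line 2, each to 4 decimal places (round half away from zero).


largest singular value 5, smallest 400/25121
condition number: 5 ÷ (400/25121) = 314.0125
worst-case relative error ≤ 314.0125 × 1/610 = 0.5148
solve Ax = b  →  x = [-0.2488 -0.1600 -0.5590]
2-norm of b is 3.1623; of x, 0.6325
δb = ε·‖b‖·d = [0.0000 -0.0050 0.0015]; solving A·Δx = δb gives ‖Δx‖ = 0.3256
relative error = 0.5148
tightness: 0.5148 against a bound of 0.5148; the bound is attained (ratio 1)

0.5148
0.5148


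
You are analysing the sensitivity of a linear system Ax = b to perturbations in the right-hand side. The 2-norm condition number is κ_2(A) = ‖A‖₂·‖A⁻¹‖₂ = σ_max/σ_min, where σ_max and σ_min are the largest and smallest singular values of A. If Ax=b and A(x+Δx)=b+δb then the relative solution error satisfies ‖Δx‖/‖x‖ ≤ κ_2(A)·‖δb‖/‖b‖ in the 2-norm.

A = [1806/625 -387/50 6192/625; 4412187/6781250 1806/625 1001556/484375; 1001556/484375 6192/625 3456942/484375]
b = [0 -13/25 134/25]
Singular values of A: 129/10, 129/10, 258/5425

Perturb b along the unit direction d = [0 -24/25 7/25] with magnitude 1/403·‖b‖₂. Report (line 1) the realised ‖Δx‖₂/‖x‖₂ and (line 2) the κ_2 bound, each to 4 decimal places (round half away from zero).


0.0067
0.6731

σ_max = 129/10, σ_min = 258/5425
condition number: (129/10) ÷ (258/5425) = 271.2500
worst-case relative error ≤ 271.2500 × 1/403 = 0.6731
solve Ax = b  →  x = [-40.3070 0.3101 11.9984]
2-norm of b is 5.3852; of x, 42.0560
Δx = A⁻¹·δb where δb = 1/403·5.3852·d; ‖Δx‖ = 0.2810
realised ‖Δx‖/‖x‖ = 0.0067
so the bound overstates the realised error by a factor of ≈ 100.7440 (computed from the unrounded values)


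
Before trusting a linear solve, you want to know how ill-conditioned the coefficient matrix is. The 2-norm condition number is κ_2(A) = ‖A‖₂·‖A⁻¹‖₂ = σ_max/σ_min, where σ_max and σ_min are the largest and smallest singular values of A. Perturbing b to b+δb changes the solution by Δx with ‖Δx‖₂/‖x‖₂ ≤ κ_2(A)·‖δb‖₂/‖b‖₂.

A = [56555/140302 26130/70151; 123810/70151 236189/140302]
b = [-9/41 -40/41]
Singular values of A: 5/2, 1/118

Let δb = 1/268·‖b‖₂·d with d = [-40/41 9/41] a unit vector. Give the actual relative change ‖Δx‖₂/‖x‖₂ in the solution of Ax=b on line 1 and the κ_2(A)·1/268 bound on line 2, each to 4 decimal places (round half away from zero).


1.1007
1.1007

from the listed singular values, σ₁ = 5/2, σ_n = 1/118
condition number: (5/2) ÷ (1/118) = 295.0000
worst-case relative error ≤ 295.0000 × 1/268 = 1.1007
solve Ax = b  →  x = [-0.2897 -0.2759]
‖b‖₂ = 1.0000 and ‖x‖₂ = 0.4000
re-solving with b+δb shifts x by Δx of norm 0.4403
dividing the unrounded norms, ‖Δx‖/‖x‖ = 1.1007
so the bound is sharp here: realised error equals the bound


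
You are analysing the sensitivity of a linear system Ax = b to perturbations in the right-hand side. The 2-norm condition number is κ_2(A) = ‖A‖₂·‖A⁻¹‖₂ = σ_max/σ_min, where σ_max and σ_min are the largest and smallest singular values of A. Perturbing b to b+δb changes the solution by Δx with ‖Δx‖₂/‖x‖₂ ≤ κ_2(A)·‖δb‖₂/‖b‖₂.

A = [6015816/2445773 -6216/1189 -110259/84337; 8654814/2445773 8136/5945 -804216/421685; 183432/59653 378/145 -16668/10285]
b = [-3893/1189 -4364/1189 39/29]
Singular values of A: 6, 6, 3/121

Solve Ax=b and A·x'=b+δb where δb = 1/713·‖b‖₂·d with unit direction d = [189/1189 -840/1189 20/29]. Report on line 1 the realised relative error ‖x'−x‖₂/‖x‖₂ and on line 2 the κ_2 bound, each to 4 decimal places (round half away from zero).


0.0024
0.3394

σ_max = 6, σ_min = 3/121
κ_2(A) = 6 / (3/121) = 242.0000
worst-case relative error ≤ 242.0000 × 1/713 = 0.3394
solve Ax = b  →  x = [56.4706 0.4333 107.0157]
2-norm of b is 5.0990; of x, 121.0020
with δb = [0.0011 -0.0051 0.0049], A·Δx = δb → ‖Δx‖ = 0.2884
realised ‖Δx‖/‖x‖ = 0.0024
realised/bound (from unrounded values) ≈ 0.0070


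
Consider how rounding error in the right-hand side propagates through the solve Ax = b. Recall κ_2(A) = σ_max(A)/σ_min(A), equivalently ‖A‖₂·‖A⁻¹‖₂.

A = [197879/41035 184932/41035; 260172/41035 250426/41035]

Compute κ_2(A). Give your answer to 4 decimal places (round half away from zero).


141.5000

form AᵀA = [4273822729/67354849 4069919700/67354849; 4069919700/67354849 3876521044/67354849] with trace 9691253/80089 and determinant 58564/80089
λ_max, λ_min = (9691253/80089 ± √93901623381225/6414247921)/2 = 121, 484/80089
κ = σ_max/σ_min = 11/(22/283) = 141.5000


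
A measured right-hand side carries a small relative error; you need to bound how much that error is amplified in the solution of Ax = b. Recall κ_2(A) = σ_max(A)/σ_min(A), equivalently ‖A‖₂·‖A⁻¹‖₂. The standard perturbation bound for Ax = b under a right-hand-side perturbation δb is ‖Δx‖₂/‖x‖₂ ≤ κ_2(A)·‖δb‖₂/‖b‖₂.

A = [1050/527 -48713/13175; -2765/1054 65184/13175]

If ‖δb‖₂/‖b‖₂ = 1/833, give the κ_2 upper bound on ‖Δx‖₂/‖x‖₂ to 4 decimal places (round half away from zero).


AᵀA = [12055225/1110916 -28253106/1388645; -28253106/1388645 264876409/6943225]; tr = 4708949/96100, det = 2401/96100
solving λ² − 4708949/96100·λ + 2401/96100 = 0 gives λ = 49, 49/96100
κ = σ_max/σ_min = 7/(7/310) = 310.0000
bound on ‖Δx‖/‖x‖: κ·ε = 310.0000·1/833 = 0.3721

0.3721


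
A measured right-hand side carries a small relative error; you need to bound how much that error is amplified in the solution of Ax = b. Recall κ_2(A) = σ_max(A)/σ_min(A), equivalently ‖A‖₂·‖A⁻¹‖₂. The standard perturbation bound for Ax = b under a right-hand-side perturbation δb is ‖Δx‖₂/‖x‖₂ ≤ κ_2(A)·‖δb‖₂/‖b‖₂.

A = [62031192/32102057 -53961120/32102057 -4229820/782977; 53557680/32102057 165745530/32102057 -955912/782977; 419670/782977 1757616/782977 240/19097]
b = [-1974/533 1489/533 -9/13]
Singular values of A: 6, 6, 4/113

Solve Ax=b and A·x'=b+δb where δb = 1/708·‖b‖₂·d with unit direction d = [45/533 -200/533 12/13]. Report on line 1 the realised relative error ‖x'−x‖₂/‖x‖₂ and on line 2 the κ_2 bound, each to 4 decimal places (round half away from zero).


0.0033
0.2394

σ_max = 6, σ_min = 4/113
κ = σ_max/σ_min = 6/(4/113) = 169.5000
perturbation bound = 169.5000·1/708 = 0.2394
solve Ax = b  →  x = [-50.9597 11.9784 -21.2692]
2-norm of b is 4.6904; of x, 56.5044
Δx = A⁻¹·δb where δb = 1/708·4.6904·d; ‖Δx‖ = 0.1872
dividing the unrounded norms, ‖Δx‖/‖x‖ = 0.0033
so the bound overstates the realised error by a factor of ≈ 72.2807 (computed from the unrounded values)


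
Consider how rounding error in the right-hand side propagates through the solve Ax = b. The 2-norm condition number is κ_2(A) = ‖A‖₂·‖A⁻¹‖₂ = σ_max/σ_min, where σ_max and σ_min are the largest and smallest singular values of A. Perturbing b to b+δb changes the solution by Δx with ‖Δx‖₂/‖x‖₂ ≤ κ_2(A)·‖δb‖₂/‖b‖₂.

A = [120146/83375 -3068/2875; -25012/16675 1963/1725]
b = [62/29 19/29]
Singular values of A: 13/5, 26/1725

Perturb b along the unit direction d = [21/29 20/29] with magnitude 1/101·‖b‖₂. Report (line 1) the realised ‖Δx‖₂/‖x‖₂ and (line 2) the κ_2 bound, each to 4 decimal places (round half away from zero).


0.0111
1.7079

largest singular value 13/5, smallest 26/1725
κ_2(A) = (13/5) / (26/1725) = 172.5000
κ_2(A)·‖δb‖/‖b‖ = 1.7079
solve Ax = b  →  x = [79.9231 105.9231]
‖b‖ = 2.2361, ‖x‖ = 132.6929
re-solving with b+δb shifts x by Δx of norm 1.4689
realised ‖Δx‖/‖x‖ = 0.0111
so the bound overstates the realised error by a factor of ≈ 154.2893 (computed from the unrounded values)


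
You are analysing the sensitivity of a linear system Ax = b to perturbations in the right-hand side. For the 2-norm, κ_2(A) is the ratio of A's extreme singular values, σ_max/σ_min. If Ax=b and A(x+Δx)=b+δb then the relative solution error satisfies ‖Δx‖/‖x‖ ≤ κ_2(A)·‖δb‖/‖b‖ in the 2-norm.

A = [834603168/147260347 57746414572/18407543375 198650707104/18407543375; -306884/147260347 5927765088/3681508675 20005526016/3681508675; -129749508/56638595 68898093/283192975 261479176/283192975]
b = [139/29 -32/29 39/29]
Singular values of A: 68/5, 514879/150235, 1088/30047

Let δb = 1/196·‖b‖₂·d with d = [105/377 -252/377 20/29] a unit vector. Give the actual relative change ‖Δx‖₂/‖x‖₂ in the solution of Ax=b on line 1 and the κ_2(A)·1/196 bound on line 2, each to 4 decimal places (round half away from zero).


0.0087
1.9163

largest singular value 68/5, smallest 1088/30047
κ_2(A) = (68/5) / (1088/30047) = 375.5875
bound on ‖Δx‖/‖x‖: κ·ε = 375.5875·1/196 = 1.9163
solve Ax = b  →  x = [0.3825 -79.4916 23.3509]
2-norm of b is 5.0990; of x, 82.8512
with δb = [0.0072 -0.0174 0.0179], A·Δx = δb → ‖Δx‖ = 0.7185
relative error = 0.0087
realised/bound (from unrounded values) ≈ 0.0045


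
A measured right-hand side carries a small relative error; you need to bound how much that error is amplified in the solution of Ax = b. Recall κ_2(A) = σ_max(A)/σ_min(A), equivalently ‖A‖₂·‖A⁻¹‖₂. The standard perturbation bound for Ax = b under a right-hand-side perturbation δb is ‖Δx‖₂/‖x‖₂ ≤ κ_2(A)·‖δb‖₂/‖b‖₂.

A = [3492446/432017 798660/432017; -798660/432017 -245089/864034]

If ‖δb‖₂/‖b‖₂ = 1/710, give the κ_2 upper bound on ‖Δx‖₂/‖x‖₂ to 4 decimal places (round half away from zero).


M = AᵀA = [7635358036/111028369 1717518330/111028369; 1717518330/111028369 1553539441/444113476]. tr(M)=19092785/264196, det(M)=83521/66049
solving λ² − 19092785/264196·λ + 83521/66049 = 0 gives λ = 289/4, 1156/66049
κ = σ_max/σ_min = (17/2)/(34/257) = 64.2500
worst-case relative error ≤ 64.2500 × 1/710 = 0.0905

0.0905


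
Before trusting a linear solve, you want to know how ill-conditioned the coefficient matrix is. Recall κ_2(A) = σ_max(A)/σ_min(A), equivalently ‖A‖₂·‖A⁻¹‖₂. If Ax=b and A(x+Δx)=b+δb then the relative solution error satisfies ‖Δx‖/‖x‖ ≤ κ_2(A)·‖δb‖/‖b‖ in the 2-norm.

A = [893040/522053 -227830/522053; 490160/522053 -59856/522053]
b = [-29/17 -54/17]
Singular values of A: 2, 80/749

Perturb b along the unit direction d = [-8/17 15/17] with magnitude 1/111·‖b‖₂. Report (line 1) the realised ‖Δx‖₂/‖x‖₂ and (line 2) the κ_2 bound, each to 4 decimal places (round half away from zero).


0.0162
0.1687

from the listed singular values, σ₁ = 2, σ_n = 80/749
κ = σ_max/σ_min = 2/(80/749) = 18.7250
worst-case relative error ≤ 18.7250 × 1/111 = 0.1687
solve Ax = b  →  x = [-5.5738 -17.9390]
‖b‖₂ = 3.6056 and ‖x‖₂ = 18.7850
re-solving with b+δb shifts x by Δx of norm 0.3041
realised ‖Δx‖/‖x‖ = 0.0162
so the bound overstates the realised error by a factor of ≈ 10.4200 (computed from the unrounded values)


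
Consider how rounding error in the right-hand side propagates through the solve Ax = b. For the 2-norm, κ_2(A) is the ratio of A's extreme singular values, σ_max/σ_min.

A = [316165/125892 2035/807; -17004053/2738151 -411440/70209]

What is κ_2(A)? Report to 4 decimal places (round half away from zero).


90.7875

AᵀA = [31850915149201/709819730064 2527265606635/59151644172; 2527265606635/59151644172 200627805625/4929303681]; tr = 72225111961/844018704, det = 46854025/52751169
λ_max, λ_min = (72225111961/844018704 ± √5213935874677693515121/712367572701839616)/2 = 1369/16, 547600/52751169
κ = σ_max/σ_min = (37/4)/(740/7263) = 90.7875
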